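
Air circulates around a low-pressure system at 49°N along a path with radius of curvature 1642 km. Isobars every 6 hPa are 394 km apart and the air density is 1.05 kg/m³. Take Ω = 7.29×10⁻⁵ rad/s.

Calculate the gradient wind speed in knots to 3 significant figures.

Coriolis parameter at 49°N:
f = 2Ω sin φ = 2 × 7.29×10⁻⁵ × sin 49° = 1.10×10⁻⁴ s⁻¹
Pressure gradient: |∂P/∂n| = 600 Pa / 394000 m = 1.52×10⁻³ Pa/m
Geostrophic speed: V_g = |∂P/∂n|/(fρ) = 1.52×10⁻³/(1.10×10⁻⁴ × 1.05) = 13.2 m/s
Around a low, centrifugal force acts outward with Coriolis, so pressure-gradient force balances both:
(1/ρ)|∂P/∂n| = fV + V²/R  →  V² + fR·V − fR·V_g = 0
With fR = 1.10×10⁻⁴ × 1642×10³ m = 181 m/s:
V = [−fR + √((fR)² + 4 fR V_g)]/2 = [−181 + √(181² + 4×181×13.2)]/2 = 12.3 m/s
Subgeostrophic (V < V_g = 13.2 m/s), as expected around a low.
Converting: 12.3 m/s × 1.944 = 24.0 knots

24.0 knots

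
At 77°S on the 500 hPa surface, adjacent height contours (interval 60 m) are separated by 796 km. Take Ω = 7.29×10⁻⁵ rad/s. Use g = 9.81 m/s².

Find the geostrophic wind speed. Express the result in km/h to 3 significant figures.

18.7 km/h

Coriolis parameter at 77°S:
f = 2Ω sin φ = 2 × 7.29×10⁻⁵ × sin 77° = 1.42×10⁻⁴ s⁻¹
Height gradient: |∂Z/∂n| = 60 m / 796000 m = 7.54×10⁻⁵
On a pressure surface, geostrophic balance gives V_g = (g/f)|∂Z/∂n|:
V_g = 9.81 × 7.54×10⁻⁵ / 1.42×10⁻⁴ = 5.21 m/s
Converting: 5.21 m/s × 3.6 = 18.7 km/h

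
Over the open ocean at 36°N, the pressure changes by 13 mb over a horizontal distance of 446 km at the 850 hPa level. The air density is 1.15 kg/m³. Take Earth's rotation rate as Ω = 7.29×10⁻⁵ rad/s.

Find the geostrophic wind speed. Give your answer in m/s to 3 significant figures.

Coriolis parameter at 36°N:
f = 2Ω sin φ = 2 × 7.29×10⁻⁵ × sin 36° = 8.57×10⁻⁵ s⁻¹
Pressure gradient: |∂P/∂n| = 1300 Pa / 446000 m = 2.91×10⁻³ Pa/m
Geostrophic balance (pressure-gradient force = Coriolis force):
V_g = (1/(fρ)) |∂P/∂n| = 2.91×10⁻³ / (8.57×10⁻⁵ × 1.15) = 29.6 m/s

29.6 m/s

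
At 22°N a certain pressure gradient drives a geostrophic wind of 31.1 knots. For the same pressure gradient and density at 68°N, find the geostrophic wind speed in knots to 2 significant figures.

13 knots

With the same pressure gradient and density, V_g ∝ 1/f ∝ 1/sin φ.
V₂ = V₁ · sin φ₁ / sin φ₂ = 31.1 × sin 22° / sin 68°
V₂ = 31.1 × 0.3746/0.9272 = 13 knots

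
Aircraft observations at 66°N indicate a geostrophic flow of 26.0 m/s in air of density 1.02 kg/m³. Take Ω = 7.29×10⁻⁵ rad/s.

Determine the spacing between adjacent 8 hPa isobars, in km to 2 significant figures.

230 km

Coriolis parameter at 66°N:
f = 2Ω sin φ = 2 × 7.29×10⁻⁵ × sin 66° = 1.33×10⁻⁴ s⁻¹
Geostrophic balance rearranged: |∂P/∂n| = f ρ V_g
|∂P/∂n| = 1.33×10⁻⁴ × 1.02 × 26.0 = 3.53×10⁻³ Pa/m
Isobar spacing: Δn = ΔP/|∂P/∂n| = 800 Pa / 3.53×10⁻³ Pa/m = 226479 m ≈ 230 km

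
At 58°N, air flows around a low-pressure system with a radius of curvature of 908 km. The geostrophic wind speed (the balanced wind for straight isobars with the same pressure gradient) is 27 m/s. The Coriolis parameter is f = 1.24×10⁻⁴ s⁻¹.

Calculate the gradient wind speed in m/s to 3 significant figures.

22.5 m/s

Around a low, centrifugal force acts outward with Coriolis, so pressure-gradient force balances both:
(1/ρ)|∂P/∂n| = fV + V²/R  →  V² + fR·V − fR·V_g = 0
With fR = 1.24×10⁻⁴ × 908×10³ m = 113 m/s:
V = [−fR + √((fR)² + 4 fR V_g)]/2 = [−113 + √(113² + 4×113×27)]/2 = 22.5 m/s
Subgeostrophic (V < V_g = 27 m/s), as expected around a low.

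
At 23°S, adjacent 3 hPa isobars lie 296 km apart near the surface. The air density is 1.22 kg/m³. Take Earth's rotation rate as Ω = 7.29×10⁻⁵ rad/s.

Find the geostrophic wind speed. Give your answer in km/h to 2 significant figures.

Coriolis parameter at 23°S:
f = 2Ω sin φ = 2 × 7.29×10⁻⁵ × sin 23° = 5.70×10⁻⁵ s⁻¹
Pressure gradient: |∂P/∂n| = 300 Pa / 296000 m = 1.01×10⁻³ Pa/m
Geostrophic balance (pressure-gradient force = Coriolis force):
V_g = (1/(fρ)) |∂P/∂n| = 1.01×10⁻³ / (5.70×10⁻⁵ × 1.22) = 14.6 m/s
Converting: 14.6 m/s × 3.6 = 52 km/h

52 km/h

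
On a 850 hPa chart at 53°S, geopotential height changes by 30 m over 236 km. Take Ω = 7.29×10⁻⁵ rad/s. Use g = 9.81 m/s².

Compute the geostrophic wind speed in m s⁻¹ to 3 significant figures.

Coriolis parameter at 53°S:
f = 2Ω sin φ = 2 × 7.29×10⁻⁵ × sin 53° = 1.16×10⁻⁴ s⁻¹
Height gradient: |∂Z/∂n| = 30 m / 236000 m = 1.27×10⁻⁴
On a pressure surface, geostrophic balance gives V_g = (g/f)|∂Z/∂n|:
V_g = 9.81 × 1.27×10⁻⁴ / 1.16×10⁻⁴ = 10.7 m/s

10.7 m s⁻¹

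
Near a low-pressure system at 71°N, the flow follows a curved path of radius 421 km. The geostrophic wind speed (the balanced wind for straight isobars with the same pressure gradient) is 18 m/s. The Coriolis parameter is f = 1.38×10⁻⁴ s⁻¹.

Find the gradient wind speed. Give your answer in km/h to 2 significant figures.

52 km/h

Around a low, centrifugal force acts outward with Coriolis, so pressure-gradient force balances both:
(1/ρ)|∂P/∂n| = fV + V²/R  →  V² + fR·V − fR·V_g = 0
With fR = 1.38×10⁻⁴ × 421×10³ m = 58.1 m/s:
V = [−fR + √((fR)² + 4 fR V_g)]/2 = [−58.1 + √(58.1² + 4×58.1×18)]/2 = 14.4 m/s
Subgeostrophic (V < V_g = 18 m/s), as expected around a low.
Converting: 14.4 m/s × 3.6 = 52 km/h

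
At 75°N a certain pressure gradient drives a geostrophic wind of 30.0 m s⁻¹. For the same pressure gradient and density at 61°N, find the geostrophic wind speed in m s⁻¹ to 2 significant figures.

33 m s⁻¹

With the same pressure gradient and density, V_g ∝ 1/f ∝ 1/sin φ.
V₂ = V₁ · sin φ₁ / sin φ₂ = 30.0 × sin 75° / sin 61°
V₂ = 30.0 × 0.9659/0.8746 = 33 m s⁻¹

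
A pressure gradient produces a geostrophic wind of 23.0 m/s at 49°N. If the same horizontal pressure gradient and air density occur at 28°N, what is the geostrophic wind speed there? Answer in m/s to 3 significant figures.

37.0 m/s

With the same pressure gradient and density, V_g ∝ 1/f ∝ 1/sin φ.
V₂ = V₁ · sin φ₁ / sin φ₂ = 23.0 × sin 49° / sin 28°
V₂ = 23.0 × 0.7547/0.4695 = 37.0 m/s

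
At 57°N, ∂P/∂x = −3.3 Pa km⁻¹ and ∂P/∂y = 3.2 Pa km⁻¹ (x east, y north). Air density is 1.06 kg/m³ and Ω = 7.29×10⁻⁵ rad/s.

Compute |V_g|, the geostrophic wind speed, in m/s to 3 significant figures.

Coriolis parameter at 57°N:
f = 2Ω sin φ = 2 × 7.29×10⁻⁵ × sin 57° = 1.22×10⁻⁴ s⁻¹
Component geostrophic relations (x east, y north):
u_g = −(1/(fρ)) ∂P/∂y,  v_g = (1/(fρ)) ∂P/∂x
u_g = −(3.2×10⁻³)/(1.22×10⁻⁴ × 1.06) = −24.7 m/s;  v_g = (−3.3×10⁻³)/(1.22×10⁻⁴ × 1.06) = −25.5 m/s
|V_g| = √(u_g² + v_g²) = 35.5 m/s

35.5 m/s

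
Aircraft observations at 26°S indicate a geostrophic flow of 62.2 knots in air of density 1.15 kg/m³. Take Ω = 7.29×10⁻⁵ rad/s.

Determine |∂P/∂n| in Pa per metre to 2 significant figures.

2.4×10⁻³ Pa/m

Coriolis parameter at 26°S:
f = 2Ω sin φ = 2 × 7.29×10⁻⁵ × sin 26° = 6.39×10⁻⁵ s⁻¹
Wind speed in SI: 62.2 knots = 32.0 m/s
Geostrophic balance rearranged: |∂P/∂n| = f ρ V_g
|∂P/∂n| = 6.39×10⁻⁵ × 1.15 × 32.0 = 2.35×10⁻³ Pa/m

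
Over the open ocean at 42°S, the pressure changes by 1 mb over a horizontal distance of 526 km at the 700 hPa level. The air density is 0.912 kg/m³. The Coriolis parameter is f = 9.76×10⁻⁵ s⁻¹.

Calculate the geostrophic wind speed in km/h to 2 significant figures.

7.7 km/h

Pressure gradient: |∂P/∂n| = 100 Pa / 526000 m = 1.90×10⁻⁴ Pa/m
Geostrophic balance (pressure-gradient force = Coriolis force):
V_g = (1/(fρ)) |∂P/∂n| = 1.90×10⁻⁴ / (9.76×10⁻⁵ × 0.912) = 2.14 m/s
Converting: 2.14 m/s × 3.6 = 7.7 km/h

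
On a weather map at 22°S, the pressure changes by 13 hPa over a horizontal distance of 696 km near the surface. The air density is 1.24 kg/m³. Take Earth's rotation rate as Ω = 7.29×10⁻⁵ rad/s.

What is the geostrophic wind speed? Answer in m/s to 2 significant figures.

28 m/s

Coriolis parameter at 22°S:
f = 2Ω sin φ = 2 × 7.29×10⁻⁵ × sin 22° = 5.46×10⁻⁵ s⁻¹
Pressure gradient: |∂P/∂n| = 1300 Pa / 696000 m = 1.87×10⁻³ Pa/m
Geostrophic balance (pressure-gradient force = Coriolis force):
V_g = (1/(fρ)) |∂P/∂n| = 1.87×10⁻³ / (5.46×10⁻⁵ × 1.24) = 27.6 m/s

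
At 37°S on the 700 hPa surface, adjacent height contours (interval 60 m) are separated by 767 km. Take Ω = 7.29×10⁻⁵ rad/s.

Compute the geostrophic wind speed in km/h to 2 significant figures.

31 km/h

Coriolis parameter at 37°S:
f = 2Ω sin φ = 2 × 7.29×10⁻⁵ × sin 37° = 8.77×10⁻⁵ s⁻¹
Height gradient: |∂Z/∂n| = 60 m / 767000 m = 7.82×10⁻⁵
On a pressure surface, geostrophic balance gives V_g = (g/f)|∂Z/∂n|:
V_g = 9.81 × 7.82×10⁻⁵ / 8.77×10⁻⁵ = 8.75 m/s
Converting: 8.75 m/s × 3.6 = 31 km/h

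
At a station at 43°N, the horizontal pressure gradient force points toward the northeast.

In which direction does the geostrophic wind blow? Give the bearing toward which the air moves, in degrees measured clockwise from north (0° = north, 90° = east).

The pressure-gradient force points toward the northeast (bearing 045°).
Geostrophic balance: in the Northern Hemisphere the Coriolis force deflects motion to the right, so the geostrophic wind blows 90° to the right of the pressure-gradient force (low pressure on the left).
Rotating 045° by 90° clockwise gives 135° — the wind blows toward the southeast.

135°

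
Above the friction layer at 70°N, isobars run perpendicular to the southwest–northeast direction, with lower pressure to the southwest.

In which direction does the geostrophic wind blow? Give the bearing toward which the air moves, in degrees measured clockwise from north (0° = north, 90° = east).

315°

The pressure-gradient force points toward the southwest (bearing 225°).
Geostrophic balance: in the Northern Hemisphere the Coriolis force deflects motion to the right, so the geostrophic wind blows 90° to the right of the pressure-gradient force (low pressure on the left).
Rotating 225° by 90° clockwise gives 315° — the wind blows toward the northwest.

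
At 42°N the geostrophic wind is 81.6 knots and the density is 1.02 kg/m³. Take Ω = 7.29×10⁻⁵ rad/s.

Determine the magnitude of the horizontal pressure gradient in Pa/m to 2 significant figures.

4.2×10⁻³ Pa/m

Coriolis parameter at 42°N:
f = 2Ω sin φ = 2 × 7.29×10⁻⁵ × sin 42° = 9.76×10⁻⁵ s⁻¹
Wind speed in SI: 81.6 knots = 42.0 m/s
Geostrophic balance rearranged: |∂P/∂n| = f ρ V_g
|∂P/∂n| = 9.76×10⁻⁵ × 1.02 × 42.0 = 4.18×10⁻³ Pa/m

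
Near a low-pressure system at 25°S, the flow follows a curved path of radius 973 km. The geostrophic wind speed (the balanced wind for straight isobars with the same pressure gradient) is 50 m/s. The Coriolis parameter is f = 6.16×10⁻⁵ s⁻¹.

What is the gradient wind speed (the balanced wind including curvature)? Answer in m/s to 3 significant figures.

Around a low, centrifugal force acts outward with Coriolis, so pressure-gradient force balances both:
(1/ρ)|∂P/∂n| = fV + V²/R  →  V² + fR·V − fR·V_g = 0
With fR = 6.16×10⁻⁵ × 973×10³ m = 59.9 m/s:
V = [−fR + √((fR)² + 4 fR V_g)]/2 = [−59.9 + √(59.9² + 4×59.9×50)]/2 = 32.4 m/s
Subgeostrophic (V < V_g = 50 m/s), as expected around a low.

32.4 m/s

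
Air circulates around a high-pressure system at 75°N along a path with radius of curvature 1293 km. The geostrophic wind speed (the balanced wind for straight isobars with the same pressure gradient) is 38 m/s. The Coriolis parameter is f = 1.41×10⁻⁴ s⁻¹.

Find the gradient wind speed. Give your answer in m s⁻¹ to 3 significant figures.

54.0 m s⁻¹

Around a high, pressure-gradient force acts outward with centrifugal, so Coriolis balances both:
fV = (1/ρ)|∂P/∂n| + V²/R  →  V² − fR·V + fR·V_g = 0
With fR = 1.41×10⁻⁴ × 1293×10³ m = 182 m/s:
V = [fR − √((fR)² − 4 fR V_g)]/2 = [182 − √(182² − 4×182×38)]/2 = 54 m/s
Supergeostrophic (V > V_g = 38 m/s), as expected around a high.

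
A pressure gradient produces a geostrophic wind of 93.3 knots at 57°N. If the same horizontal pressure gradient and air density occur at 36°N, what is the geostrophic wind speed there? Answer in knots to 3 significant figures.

133 knots

With the same pressure gradient and density, V_g ∝ 1/f ∝ 1/sin φ.
V₂ = V₁ · sin φ₁ / sin φ₂ = 93.3 × sin 57° / sin 36°
V₂ = 93.3 × 0.8387/0.5878 = 133 knots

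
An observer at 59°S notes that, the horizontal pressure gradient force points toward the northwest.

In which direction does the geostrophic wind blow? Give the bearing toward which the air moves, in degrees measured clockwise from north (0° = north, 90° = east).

225°

The pressure-gradient force points toward the northwest (bearing 315°).
Geostrophic balance: in the Southern Hemisphere the Coriolis force deflects motion to the left, so the geostrophic wind blows 90° to the left of the pressure-gradient force (low pressure on the right).
Rotating 315° by 90° counterclockwise gives 225° — the wind blows toward the southwest.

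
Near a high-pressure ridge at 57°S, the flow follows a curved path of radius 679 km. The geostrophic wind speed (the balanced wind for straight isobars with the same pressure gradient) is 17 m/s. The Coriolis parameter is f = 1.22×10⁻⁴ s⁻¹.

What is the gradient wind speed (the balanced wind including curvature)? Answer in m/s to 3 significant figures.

23.9 m/s

Around a high, pressure-gradient force acts outward with centrifugal, so Coriolis balances both:
fV = (1/ρ)|∂P/∂n| + V²/R  →  V² − fR·V + fR·V_g = 0
With fR = 1.22×10⁻⁴ × 679×10³ m = 82.8 m/s:
V = [fR − √((fR)² − 4 fR V_g)]/2 = [82.8 − √(82.8² − 4×82.8×17)]/2 = 23.9 m/s
Supergeostrophic (V > V_g = 17 m/s), as expected around a high.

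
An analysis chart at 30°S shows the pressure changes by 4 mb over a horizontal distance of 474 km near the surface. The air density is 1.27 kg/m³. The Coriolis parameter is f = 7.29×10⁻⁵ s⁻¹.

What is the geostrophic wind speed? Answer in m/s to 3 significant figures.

Pressure gradient: |∂P/∂n| = 400 Pa / 474000 m = 8.44×10⁻⁴ Pa/m
Geostrophic balance (pressure-gradient force = Coriolis force):
V_g = (1/(fρ)) |∂P/∂n| = 8.44×10⁻⁴ / (7.29×10⁻⁵ × 1.27) = 9.11 m/s

9.11 m/s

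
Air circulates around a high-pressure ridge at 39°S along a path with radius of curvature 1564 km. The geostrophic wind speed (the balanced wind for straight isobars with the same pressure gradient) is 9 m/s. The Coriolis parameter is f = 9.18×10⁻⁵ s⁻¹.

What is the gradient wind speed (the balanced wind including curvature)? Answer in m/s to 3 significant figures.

9.65 m/s

Around a high, pressure-gradient force acts outward with centrifugal, so Coriolis balances both:
fV = (1/ρ)|∂P/∂n| + V²/R  →  V² − fR·V + fR·V_g = 0
With fR = 9.18×10⁻⁵ × 1564×10³ m = 144 m/s:
V = [fR − √((fR)² − 4 fR V_g)]/2 = [144 − √(144² − 4×144×9)]/2 = 9.65 m/s
Supergeostrophic (V > V_g = 9 m/s), as expected around a high.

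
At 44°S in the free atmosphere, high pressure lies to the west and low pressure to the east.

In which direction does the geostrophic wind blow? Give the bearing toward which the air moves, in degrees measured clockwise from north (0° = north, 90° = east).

000°

The pressure-gradient force points toward the east (bearing 090°).
Geostrophic balance: in the Southern Hemisphere the Coriolis force deflects motion to the left, so the geostrophic wind blows 90° to the left of the pressure-gradient force (low pressure on the right).
Rotating 090° by 90° counterclockwise gives 000° — the wind blows toward the north.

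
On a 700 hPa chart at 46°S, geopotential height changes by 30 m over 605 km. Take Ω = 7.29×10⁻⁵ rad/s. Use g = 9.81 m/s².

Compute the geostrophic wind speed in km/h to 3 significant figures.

16.7 km/h

Coriolis parameter at 46°S:
f = 2Ω sin φ = 2 × 7.29×10⁻⁵ × sin 46° = 1.05×10⁻⁴ s⁻¹
Height gradient: |∂Z/∂n| = 30 m / 605000 m = 4.96×10⁻⁵
On a pressure surface, geostrophic balance gives V_g = (g/f)|∂Z/∂n|:
V_g = 9.81 × 4.96×10⁻⁵ / 1.05×10⁻⁴ = 4.64 m/s
Converting: 4.64 m/s × 3.6 = 16.7 km/h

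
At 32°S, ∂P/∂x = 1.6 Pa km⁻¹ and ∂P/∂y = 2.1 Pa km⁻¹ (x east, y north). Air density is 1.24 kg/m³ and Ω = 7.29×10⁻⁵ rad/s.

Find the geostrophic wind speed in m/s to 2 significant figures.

28 m/s

Coriolis parameter at 32°S:
f = 2Ω sin φ = 2 × 7.29×10⁻⁵ × sin 32° = 7.73×10⁻⁵ s⁻¹
In the Southern Hemisphere f is negative: f = −7.73×10⁻⁵ s⁻¹.
Component geostrophic relations (x east, y north):
u_g = −(1/(fρ)) ∂P/∂y,  v_g = (1/(fρ)) ∂P/∂x
u_g = −(2.1×10⁻³)/(−7.73×10⁻⁵ × 1.24) = 21.9 m/s;  v_g = (1.6×10⁻³)/(−7.73×10⁻⁵ × 1.24) = −16.7 m/s
|V_g| = √(u_g² + v_g²) = 27.6 m/s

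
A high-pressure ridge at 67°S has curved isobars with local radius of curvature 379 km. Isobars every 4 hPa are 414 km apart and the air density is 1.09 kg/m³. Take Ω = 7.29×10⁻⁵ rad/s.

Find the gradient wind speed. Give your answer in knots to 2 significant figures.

15 knots

Coriolis parameter at 67°S:
f = 2Ω sin φ = 2 × 7.29×10⁻⁵ × sin 67° = 1.34×10⁻⁴ s⁻¹
Pressure gradient: |∂P/∂n| = 400 Pa / 414000 m = 9.66×10⁻⁴ Pa/m
Geostrophic speed: V_g = |∂P/∂n|/(fρ) = 9.66×10⁻⁴/(1.34×10⁻⁴ × 1.09) = 6.60 m/s
Around a high, pressure-gradient force acts outward with centrifugal, so Coriolis balances both:
fV = (1/ρ)|∂P/∂n| + V²/R  →  V² − fR·V + fR·V_g = 0
With fR = 1.34×10⁻⁴ × 379×10³ m = 50.9 m/s:
V = [fR − √((fR)² − 4 fR V_g)]/2 = [50.9 − √(50.9² − 4×50.9×6.6)]/2 = 7.8 m/s
Supergeostrophic (V > V_g = 6.6 m/s), as expected around a high.
Converting: 7.8 m/s × 1.944 = 15 knots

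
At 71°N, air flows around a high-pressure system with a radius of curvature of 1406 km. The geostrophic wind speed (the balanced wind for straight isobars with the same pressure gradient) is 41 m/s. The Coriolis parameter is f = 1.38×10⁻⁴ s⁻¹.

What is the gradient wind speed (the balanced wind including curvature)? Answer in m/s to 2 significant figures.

Around a high, pressure-gradient force acts outward with centrifugal, so Coriolis balances both:
fV = (1/ρ)|∂P/∂n| + V²/R  →  V² − fR·V + fR·V_g = 0
With fR = 1.38×10⁻⁴ × 1406×10³ m = 194 m/s:
V = [fR − √((fR)² − 4 fR V_g)]/2 = [194 − √(194² − 4×194×41)]/2 = 58.8 m/s
Supergeostrophic (V > V_g = 41 m/s), as expected around a high.

59 m/s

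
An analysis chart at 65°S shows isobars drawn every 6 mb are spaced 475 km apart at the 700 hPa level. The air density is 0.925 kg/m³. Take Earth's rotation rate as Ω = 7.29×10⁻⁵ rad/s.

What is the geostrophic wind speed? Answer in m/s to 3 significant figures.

10.3 m/s

Coriolis parameter at 65°S:
f = 2Ω sin φ = 2 × 7.29×10⁻⁵ × sin 65° = 1.32×10⁻⁴ s⁻¹
Pressure gradient: |∂P/∂n| = 600 Pa / 475000 m = 1.26×10⁻³ Pa/m
Geostrophic balance (pressure-gradient force = Coriolis force):
V_g = (1/(fρ)) |∂P/∂n| = 1.26×10⁻³ / (1.32×10⁻⁴ × 0.925) = 10.3 m/s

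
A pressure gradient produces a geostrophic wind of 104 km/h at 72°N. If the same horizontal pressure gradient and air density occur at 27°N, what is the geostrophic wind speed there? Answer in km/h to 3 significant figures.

218 km/h

With the same pressure gradient and density, V_g ∝ 1/f ∝ 1/sin φ.
V₂ = V₁ · sin φ₁ / sin φ₂ = 104 × sin 72° / sin 27°
V₂ = 104 × 0.9511/0.4540 = 218 km/h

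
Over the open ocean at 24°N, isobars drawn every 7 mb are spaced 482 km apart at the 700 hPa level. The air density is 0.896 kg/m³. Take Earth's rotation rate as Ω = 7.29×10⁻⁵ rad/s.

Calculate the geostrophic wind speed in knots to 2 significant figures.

53 knots

Coriolis parameter at 24°N:
f = 2Ω sin φ = 2 × 7.29×10⁻⁵ × sin 24° = 5.93×10⁻⁵ s⁻¹
Pressure gradient: |∂P/∂n| = 700 Pa / 482000 m = 1.45×10⁻³ Pa/m
Geostrophic balance (pressure-gradient force = Coriolis force):
V_g = (1/(fρ)) |∂P/∂n| = 1.45×10⁻³ / (5.93×10⁻⁵ × 0.896) = 27.3 m/s
Converting: 27.3 m/s × 1.944 = 53 knots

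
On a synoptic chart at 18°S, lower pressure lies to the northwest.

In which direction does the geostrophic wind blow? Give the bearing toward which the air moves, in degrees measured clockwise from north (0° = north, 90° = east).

The pressure-gradient force points toward the northwest (bearing 315°).
Geostrophic balance: in the Southern Hemisphere the Coriolis force deflects motion to the left, so the geostrophic wind blows 90° to the left of the pressure-gradient force (low pressure on the right).
Rotating 315° by 90° counterclockwise gives 225° — the wind blows toward the southwest.

225°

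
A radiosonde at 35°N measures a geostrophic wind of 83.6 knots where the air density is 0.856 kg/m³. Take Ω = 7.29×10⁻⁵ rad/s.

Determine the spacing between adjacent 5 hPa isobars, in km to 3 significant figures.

162 km

Coriolis parameter at 35°N:
f = 2Ω sin φ = 2 × 7.29×10⁻⁵ × sin 35° = 8.36×10⁻⁵ s⁻¹
Wind speed in SI: 83.6 knots = 43.0 m/s
Geostrophic balance rearranged: |∂P/∂n| = f ρ V_g
|∂P/∂n| = 8.36×10⁻⁵ × 0.856 × 43.0 = 3.08×10⁻³ Pa/m
Isobar spacing: Δn = ΔP/|∂P/∂n| = 500 Pa / 3.08×10⁻³ Pa/m = 162406 m ≈ 162 km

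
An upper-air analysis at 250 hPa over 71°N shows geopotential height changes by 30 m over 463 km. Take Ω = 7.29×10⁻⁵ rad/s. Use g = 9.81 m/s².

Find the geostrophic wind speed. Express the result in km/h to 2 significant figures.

17 km/h

Coriolis parameter at 71°N:
f = 2Ω sin φ = 2 × 7.29×10⁻⁵ × sin 71° = 1.38×10⁻⁴ s⁻¹
Height gradient: |∂Z/∂n| = 30 m / 463000 m = 6.48×10⁻⁵
On a pressure surface, geostrophic balance gives V_g = (g/f)|∂Z/∂n|:
V_g = 9.81 × 6.48×10⁻⁵ / 1.38×10⁻⁴ = 4.61 m/s
Converting: 4.61 m/s × 3.6 = 17 km/h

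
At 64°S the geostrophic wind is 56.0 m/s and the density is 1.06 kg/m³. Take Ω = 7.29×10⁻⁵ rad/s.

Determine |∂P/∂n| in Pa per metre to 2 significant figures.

7.8×10⁻³ Pa/m

Coriolis parameter at 64°S:
f = 2Ω sin φ = 2 × 7.29×10⁻⁵ × sin 64° = 1.31×10⁻⁴ s⁻¹
Geostrophic balance rearranged: |∂P/∂n| = f ρ V_g
|∂P/∂n| = 1.31×10⁻⁴ × 1.06 × 56.0 = 7.78×10⁻³ Pa/m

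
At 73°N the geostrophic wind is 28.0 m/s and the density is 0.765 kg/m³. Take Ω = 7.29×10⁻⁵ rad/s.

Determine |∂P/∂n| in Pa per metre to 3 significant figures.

Coriolis parameter at 73°N:
f = 2Ω sin φ = 2 × 7.29×10⁻⁵ × sin 73° = 1.39×10⁻⁴ s⁻¹
Geostrophic balance rearranged: |∂P/∂n| = f ρ V_g
|∂P/∂n| = 1.39×10⁻⁴ × 0.765 × 28.0 = 2.99×10⁻³ Pa/m

2.99×10⁻³ Pa/m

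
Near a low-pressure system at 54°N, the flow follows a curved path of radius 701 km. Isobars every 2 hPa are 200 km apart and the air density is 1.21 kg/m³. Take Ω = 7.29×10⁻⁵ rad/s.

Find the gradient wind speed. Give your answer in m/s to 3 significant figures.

Coriolis parameter at 54°N:
f = 2Ω sin φ = 2 × 7.29×10⁻⁵ × sin 54° = 1.18×10⁻⁴ s⁻¹
Pressure gradient: |∂P/∂n| = 200 Pa / 200000 m = 1.00×10⁻³ Pa/m
Geostrophic speed: V_g = |∂P/∂n|/(fρ) = 1.00×10⁻³/(1.18×10⁻⁴ × 1.21) = 7.01 m/s
Around a low, centrifugal force acts outward with Coriolis, so pressure-gradient force balances both:
(1/ρ)|∂P/∂n| = fV + V²/R  →  V² + fR·V − fR·V_g = 0
With fR = 1.18×10⁻⁴ × 701×10³ m = 82.7 m/s:
V = [−fR + √((fR)² + 4 fR V_g)]/2 = [−82.7 + √(82.7² + 4×82.7×7.01)]/2 = 6.5 m/s
Subgeostrophic (V < V_g = 7.01 m/s), as expected around a low.

6.50 m/s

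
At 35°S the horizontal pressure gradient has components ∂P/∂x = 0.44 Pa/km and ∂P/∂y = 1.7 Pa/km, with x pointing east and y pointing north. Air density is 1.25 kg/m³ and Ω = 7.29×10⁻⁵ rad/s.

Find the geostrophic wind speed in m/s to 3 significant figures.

Coriolis parameter at 35°S:
f = 2Ω sin φ = 2 × 7.29×10⁻⁵ × sin 35° = 8.36×10⁻⁵ s⁻¹
In the Southern Hemisphere f is negative: f = −8.36×10⁻⁵ s⁻¹.
Component geostrophic relations (x east, y north):
u_g = −(1/(fρ)) ∂P/∂y,  v_g = (1/(fρ)) ∂P/∂x
u_g = −(1.7×10⁻³)/(−8.36×10⁻⁵ × 1.25) = 16.3 m/s;  v_g = (0.44×10⁻³)/(−8.36×10⁻⁵ × 1.25) = −4.21 m/s
|V_g| = √(u_g² + v_g²) = 16.8 m/s

16.8 m/s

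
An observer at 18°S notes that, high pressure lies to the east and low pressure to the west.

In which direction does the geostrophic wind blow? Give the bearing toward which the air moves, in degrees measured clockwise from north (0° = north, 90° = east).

180°

The pressure-gradient force points toward the west (bearing 270°).
Geostrophic balance: in the Southern Hemisphere the Coriolis force deflects motion to the left, so the geostrophic wind blows 90° to the left of the pressure-gradient force (low pressure on the right).
Rotating 270° by 90° counterclockwise gives 180° — the wind blows toward the south.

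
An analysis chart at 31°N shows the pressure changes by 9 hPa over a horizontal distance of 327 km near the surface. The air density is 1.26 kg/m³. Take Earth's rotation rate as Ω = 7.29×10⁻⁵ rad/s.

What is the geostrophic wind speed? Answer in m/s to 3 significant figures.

Coriolis parameter at 31°N:
f = 2Ω sin φ = 2 × 7.29×10⁻⁵ × sin 31° = 7.51×10⁻⁵ s⁻¹
Pressure gradient: |∂P/∂n| = 900 Pa / 327000 m = 2.75×10⁻³ Pa/m
Geostrophic balance (pressure-gradient force = Coriolis force):
V_g = (1/(fρ)) |∂P/∂n| = 2.75×10⁻³ / (7.51×10⁻⁵ × 1.26) = 29.1 m/s

29.1 m/s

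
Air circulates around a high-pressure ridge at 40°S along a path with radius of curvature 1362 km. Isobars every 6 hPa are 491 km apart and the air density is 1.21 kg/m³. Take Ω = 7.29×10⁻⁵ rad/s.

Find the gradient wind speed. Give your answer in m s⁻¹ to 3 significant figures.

11.9 m s⁻¹

Coriolis parameter at 40°S:
f = 2Ω sin φ = 2 × 7.29×10⁻⁵ × sin 40° = 9.37×10⁻⁵ s⁻¹
Pressure gradient: |∂P/∂n| = 600 Pa / 491000 m = 1.22×10⁻³ Pa/m
Geostrophic speed: V_g = |∂P/∂n|/(fρ) = 1.22×10⁻³/(9.37×10⁻⁵ × 1.21) = 10.8 m/s
Around a high, pressure-gradient force acts outward with centrifugal, so Coriolis balances both:
fV = (1/ρ)|∂P/∂n| + V²/R  →  V² − fR·V + fR·V_g = 0
With fR = 9.37×10⁻⁵ × 1362×10³ m = 128 m/s:
V = [fR − √((fR)² − 4 fR V_g)]/2 = [128 − √(128² − 4×128×10.8)]/2 = 11.9 m/s
Supergeostrophic (V > V_g = 10.8 m/s), as expected around a high.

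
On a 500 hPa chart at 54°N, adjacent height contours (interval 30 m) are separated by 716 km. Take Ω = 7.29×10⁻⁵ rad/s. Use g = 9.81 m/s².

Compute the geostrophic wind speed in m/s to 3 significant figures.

Coriolis parameter at 54°N:
f = 2Ω sin φ = 2 × 7.29×10⁻⁵ × sin 54° = 1.18×10⁻⁴ s⁻¹
Height gradient: |∂Z/∂n| = 30 m / 716000 m = 4.19×10⁻⁵
On a pressure surface, geostrophic balance gives V_g = (g/f)|∂Z/∂n|:
V_g = 9.81 × 4.19×10⁻⁵ / 1.18×10⁻⁴ = 3.48 m/s

3.48 m/s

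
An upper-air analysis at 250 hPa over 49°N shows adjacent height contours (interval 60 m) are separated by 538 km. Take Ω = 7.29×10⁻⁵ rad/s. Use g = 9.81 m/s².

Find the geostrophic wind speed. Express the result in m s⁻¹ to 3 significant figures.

Coriolis parameter at 49°N:
f = 2Ω sin φ = 2 × 7.29×10⁻⁵ × sin 49° = 1.10×10⁻⁴ s⁻¹
Height gradient: |∂Z/∂n| = 60 m / 538000 m = 1.12×10⁻⁴
On a pressure surface, geostrophic balance gives V_g = (g/f)|∂Z/∂n|:
V_g = 9.81 × 1.12×10⁻⁴ / 1.10×10⁻⁴ = 9.94 m/s

9.94 m s⁻¹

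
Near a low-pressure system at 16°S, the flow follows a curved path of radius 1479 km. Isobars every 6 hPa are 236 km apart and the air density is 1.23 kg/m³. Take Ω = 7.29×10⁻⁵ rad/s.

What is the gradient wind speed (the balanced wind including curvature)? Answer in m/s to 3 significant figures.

33.1 m/s

Coriolis parameter at 16°S:
f = 2Ω sin φ = 2 × 7.29×10⁻⁵ × sin 16° = 4.02×10⁻⁵ s⁻¹
Pressure gradient: |∂P/∂n| = 600 Pa / 236000 m = 2.54×10⁻³ Pa/m
Geostrophic speed: V_g = |∂P/∂n|/(fρ) = 2.54×10⁻³/(4.02×10⁻⁵ × 1.23) = 51.4 m/s
Around a low, centrifugal force acts outward with Coriolis, so pressure-gradient force balances both:
(1/ρ)|∂P/∂n| = fV + V²/R  →  V² + fR·V − fR·V_g = 0
With fR = 4.02×10⁻⁵ × 1479×10³ m = 59.4 m/s:
V = [−fR + √((fR)² + 4 fR V_g)]/2 = [−59.4 + √(59.4² + 4×59.4×51.4)]/2 = 33.1 m/s
Subgeostrophic (V < V_g = 51.4 m/s), as expected around a low.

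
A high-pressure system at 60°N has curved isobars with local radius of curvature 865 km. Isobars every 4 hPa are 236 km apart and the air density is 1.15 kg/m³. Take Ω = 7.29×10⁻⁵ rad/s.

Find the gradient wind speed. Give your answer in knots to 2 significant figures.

26 knots

Coriolis parameter at 60°N:
f = 2Ω sin φ = 2 × 7.29×10⁻⁵ × sin 60° = 1.26×10⁻⁴ s⁻¹
Pressure gradient: |∂P/∂n| = 400 Pa / 236000 m = 1.69×10⁻³ Pa/m
Geostrophic speed: V_g = |∂P/∂n|/(fρ) = 1.69×10⁻³/(1.26×10⁻⁴ × 1.15) = 11.7 m/s
Around a high, pressure-gradient force acts outward with centrifugal, so Coriolis balances both:
fV = (1/ρ)|∂P/∂n| + V²/R  →  V² − fR·V + fR·V_g = 0
With fR = 1.26×10⁻⁴ × 865×10³ m = 109 m/s:
V = [fR − √((fR)² − 4 fR V_g)]/2 = [109 − √(109² − 4×109×11.7)]/2 = 13.3 m/s
Supergeostrophic (V > V_g = 11.7 m/s), as expected around a high.
Converting: 13.3 m/s × 1.944 = 26 knots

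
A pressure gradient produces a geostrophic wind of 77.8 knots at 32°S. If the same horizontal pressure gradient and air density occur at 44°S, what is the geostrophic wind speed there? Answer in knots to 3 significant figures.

With the same pressure gradient and density, V_g ∝ 1/f ∝ 1/sin φ.
V₂ = V₁ · sin φ₁ / sin φ₂ = 77.8 × sin 32° / sin 44°
V₂ = 77.8 × 0.5299/0.6947 = 59.3 knots

59.3 knots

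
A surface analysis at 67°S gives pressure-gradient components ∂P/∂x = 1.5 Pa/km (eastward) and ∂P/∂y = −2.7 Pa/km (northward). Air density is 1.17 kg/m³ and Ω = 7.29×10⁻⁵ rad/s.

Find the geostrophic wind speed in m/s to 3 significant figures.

Coriolis parameter at 67°S:
f = 2Ω sin φ = 2 × 7.29×10⁻⁵ × sin 67° = 1.34×10⁻⁴ s⁻¹
In the Southern Hemisphere f is negative: f = −1.34×10⁻⁴ s⁻¹.
Component geostrophic relations (x east, y north):
u_g = −(1/(fρ)) ∂P/∂y,  v_g = (1/(fρ)) ∂P/∂x
u_g = −(−2.7×10⁻³)/(−1.34×10⁻⁴ × 1.17) = −17.2 m/s;  v_g = (1.5×10⁻³)/(−1.34×10⁻⁴ × 1.17) = −9.55 m/s
|V_g| = √(u_g² + v_g²) = 19.7 m/s

19.7 m/s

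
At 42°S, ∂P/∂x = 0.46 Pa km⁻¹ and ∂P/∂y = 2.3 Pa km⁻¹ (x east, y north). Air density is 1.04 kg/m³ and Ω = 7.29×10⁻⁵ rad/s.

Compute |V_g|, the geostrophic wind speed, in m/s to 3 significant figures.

23.1 m/s

Coriolis parameter at 42°S:
f = 2Ω sin φ = 2 × 7.29×10⁻⁵ × sin 42° = 9.76×10⁻⁵ s⁻¹
In the Southern Hemisphere f is negative: f = −9.76×10⁻⁵ s⁻¹.
Component geostrophic relations (x east, y north):
u_g = −(1/(fρ)) ∂P/∂y,  v_g = (1/(fρ)) ∂P/∂x
u_g = −(2.3×10⁻³)/(−9.76×10⁻⁵ × 1.04) = 22.7 m/s;  v_g = (0.46×10⁻³)/(−9.76×10⁻⁵ × 1.04) = −4.53 m/s
|V_g| = √(u_g² + v_g²) = 23.1 m/s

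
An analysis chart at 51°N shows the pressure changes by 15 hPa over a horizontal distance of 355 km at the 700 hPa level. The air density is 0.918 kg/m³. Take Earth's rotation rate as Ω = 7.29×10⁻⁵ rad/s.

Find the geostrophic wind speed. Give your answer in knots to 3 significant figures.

79.0 knots

Coriolis parameter at 51°N:
f = 2Ω sin φ = 2 × 7.29×10⁻⁵ × sin 51° = 1.13×10⁻⁴ s⁻¹
Pressure gradient: |∂P/∂n| = 1500 Pa / 355000 m = 4.23×10⁻³ Pa/m
Geostrophic balance (pressure-gradient force = Coriolis force):
V_g = (1/(fρ)) |∂P/∂n| = 4.23×10⁻³ / (1.13×10⁻⁴ × 0.918) = 40.6 m/s
Converting: 40.6 m/s × 1.944 = 79.0 knots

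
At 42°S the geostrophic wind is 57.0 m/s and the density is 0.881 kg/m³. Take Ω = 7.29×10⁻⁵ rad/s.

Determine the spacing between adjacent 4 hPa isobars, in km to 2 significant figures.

82 km

Coriolis parameter at 42°S:
f = 2Ω sin φ = 2 × 7.29×10⁻⁵ × sin 42° = 9.76×10⁻⁵ s⁻¹
Geostrophic balance rearranged: |∂P/∂n| = f ρ V_g
|∂P/∂n| = 9.76×10⁻⁵ × 0.881 × 57.0 = 4.90×10⁻³ Pa/m
Isobar spacing: Δn = ΔP/|∂P/∂n| = 400 Pa / 4.90×10⁻³ Pa/m = 81647 m ≈ 82 km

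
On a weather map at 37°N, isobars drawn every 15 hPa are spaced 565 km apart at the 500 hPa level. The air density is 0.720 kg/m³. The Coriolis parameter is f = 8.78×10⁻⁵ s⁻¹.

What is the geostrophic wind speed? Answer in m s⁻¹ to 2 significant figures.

Pressure gradient: |∂P/∂n| = 1500 Pa / 565000 m = 2.65×10⁻³ Pa/m
Geostrophic balance (pressure-gradient force = Coriolis force):
V_g = (1/(fρ)) |∂P/∂n| = 2.65×10⁻³ / (8.78×10⁻⁵ × 0.720) = 42.0 m/s

42 m s⁻¹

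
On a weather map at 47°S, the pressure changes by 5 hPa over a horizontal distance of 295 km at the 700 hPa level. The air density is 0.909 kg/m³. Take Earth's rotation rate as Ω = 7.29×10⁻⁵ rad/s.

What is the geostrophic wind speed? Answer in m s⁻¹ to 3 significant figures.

Coriolis parameter at 47°S:
f = 2Ω sin φ = 2 × 7.29×10⁻⁵ × sin 47° = 1.07×10⁻⁴ s⁻¹
Pressure gradient: |∂P/∂n| = 500 Pa / 295000 m = 1.69×10⁻³ Pa/m
Geostrophic balance (pressure-gradient force = Coriolis force):
V_g = (1/(fρ)) |∂P/∂n| = 1.69×10⁻³ / (1.07×10⁻⁴ × 0.909) = 17.5 m/s

17.5 m s⁻¹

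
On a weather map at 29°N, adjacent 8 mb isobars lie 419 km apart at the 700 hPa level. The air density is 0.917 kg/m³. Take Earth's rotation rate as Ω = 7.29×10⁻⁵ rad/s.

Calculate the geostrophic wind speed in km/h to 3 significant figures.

Coriolis parameter at 29°N:
f = 2Ω sin φ = 2 × 7.29×10⁻⁵ × sin 29° = 7.07×10⁻⁵ s⁻¹
Pressure gradient: |∂P/∂n| = 800 Pa / 419000 m = 1.91×10⁻³ Pa/m
Geostrophic balance (pressure-gradient force = Coriolis force):
V_g = (1/(fρ)) |∂P/∂n| = 1.91×10⁻³ / (7.07×10⁻⁵ × 0.917) = 29.5 m/s
Converting: 29.5 m/s × 3.6 = 106 km/h

106 km/h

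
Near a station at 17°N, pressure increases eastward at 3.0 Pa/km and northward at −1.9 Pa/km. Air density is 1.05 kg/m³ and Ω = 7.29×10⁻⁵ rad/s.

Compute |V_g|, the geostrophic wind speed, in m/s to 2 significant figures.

79 m/s

Coriolis parameter at 17°N:
f = 2Ω sin φ = 2 × 7.29×10⁻⁵ × sin 17° = 4.26×10⁻⁵ s⁻¹
Component geostrophic relations (x east, y north):
u_g = −(1/(fρ)) ∂P/∂y,  v_g = (1/(fρ)) ∂P/∂x
u_g = −(−1.9×10⁻³)/(4.26×10⁻⁵ × 1.05) = 42.4 m/s;  v_g = (3.0×10⁻³)/(4.26×10⁻⁵ × 1.05) = 67.0 m/s
|V_g| = √(u_g² + v_g²) = 79.3 m/s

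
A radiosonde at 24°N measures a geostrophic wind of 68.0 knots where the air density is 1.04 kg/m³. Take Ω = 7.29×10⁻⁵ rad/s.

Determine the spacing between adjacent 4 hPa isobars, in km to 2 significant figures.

Coriolis parameter at 24°N:
f = 2Ω sin φ = 2 × 7.29×10⁻⁵ × sin 24° = 5.93×10⁻⁵ s⁻¹
Wind speed in SI: 68.0 knots = 35.0 m/s
Geostrophic balance rearranged: |∂P/∂n| = f ρ V_g
|∂P/∂n| = 5.93×10⁻⁵ × 1.04 × 35.0 = 2.16×10⁻³ Pa/m
Isobar spacing: Δn = ΔP/|∂P/∂n| = 400 Pa / 2.16×10⁻³ Pa/m = 185400 m ≈ 190 km

190 km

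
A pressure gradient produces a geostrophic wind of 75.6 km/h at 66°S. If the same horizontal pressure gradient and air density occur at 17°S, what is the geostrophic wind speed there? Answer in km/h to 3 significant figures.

With the same pressure gradient and density, V_g ∝ 1/f ∝ 1/sin φ.
V₂ = V₁ · sin φ₁ / sin φ₂ = 75.6 × sin 66° / sin 17°
V₂ = 75.6 × 0.9135/0.2924 = 236 km/h

236 km/h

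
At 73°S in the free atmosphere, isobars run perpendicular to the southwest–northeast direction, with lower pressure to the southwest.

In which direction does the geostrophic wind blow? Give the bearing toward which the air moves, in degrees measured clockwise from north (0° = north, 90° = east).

The pressure-gradient force points toward the southwest (bearing 225°).
Geostrophic balance: in the Southern Hemisphere the Coriolis force deflects motion to the left, so the geostrophic wind blows 90° to the left of the pressure-gradient force (low pressure on the right).
Rotating 225° by 90° counterclockwise gives 135° — the wind blows toward the southeast.

135°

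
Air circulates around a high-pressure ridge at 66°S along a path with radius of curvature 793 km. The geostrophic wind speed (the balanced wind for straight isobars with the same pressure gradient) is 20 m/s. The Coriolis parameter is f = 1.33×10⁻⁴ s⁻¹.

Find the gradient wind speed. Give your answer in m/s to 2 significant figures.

27 m/s

Around a high, pressure-gradient force acts outward with centrifugal, so Coriolis balances both:
fV = (1/ρ)|∂P/∂n| + V²/R  →  V² − fR·V + fR·V_g = 0
With fR = 1.33×10⁻⁴ × 793×10³ m = 105 m/s:
V = [fR − √((fR)² − 4 fR V_g)]/2 = [105 − √(105² − 4×105×20)]/2 = 26.8 m/s
Supergeostrophic (V > V_g = 20 m/s), as expected around a high.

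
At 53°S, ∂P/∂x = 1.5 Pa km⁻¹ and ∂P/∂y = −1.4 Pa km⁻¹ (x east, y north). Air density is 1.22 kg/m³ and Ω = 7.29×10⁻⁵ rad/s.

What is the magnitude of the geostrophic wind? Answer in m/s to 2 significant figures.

Coriolis parameter at 53°S:
f = 2Ω sin φ = 2 × 7.29×10⁻⁵ × sin 53° = 1.16×10⁻⁴ s⁻¹
In the Southern Hemisphere f is negative: f = −1.16×10⁻⁴ s⁻¹.
Component geostrophic relations (x east, y north):
u_g = −(1/(fρ)) ∂P/∂y,  v_g = (1/(fρ)) ∂P/∂x
u_g = −(−1.4×10⁻³)/(−1.16×10⁻⁴ × 1.22) = −9.86 m/s;  v_g = (1.5×10⁻³)/(−1.16×10⁻⁴ × 1.22) = −10.6 m/s
|V_g| = √(u_g² + v_g²) = 14.4 m/s

14 m/s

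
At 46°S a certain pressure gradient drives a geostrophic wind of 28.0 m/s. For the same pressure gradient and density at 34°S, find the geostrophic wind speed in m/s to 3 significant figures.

With the same pressure gradient and density, V_g ∝ 1/f ∝ 1/sin φ.
V₂ = V₁ · sin φ₁ / sin φ₂ = 28.0 × sin 46° / sin 34°
V₂ = 28.0 × 0.7193/0.5592 = 36.0 m/s

36.0 m/s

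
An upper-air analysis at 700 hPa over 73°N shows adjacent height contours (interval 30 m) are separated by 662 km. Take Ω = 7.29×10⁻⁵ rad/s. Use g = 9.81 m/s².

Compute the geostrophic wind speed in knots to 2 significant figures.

6.2 knots

Coriolis parameter at 73°N:
f = 2Ω sin φ = 2 × 7.29×10⁻⁵ × sin 73° = 1.39×10⁻⁴ s⁻¹
Height gradient: |∂Z/∂n| = 30 m / 662000 m = 4.53×10⁻⁵
On a pressure surface, geostrophic balance gives V_g = (g/f)|∂Z/∂n|:
V_g = 9.81 × 4.53×10⁻⁵ / 1.39×10⁻⁴ = 3.19 m/s
Converting: 3.19 m/s × 1.944 = 6.2 knots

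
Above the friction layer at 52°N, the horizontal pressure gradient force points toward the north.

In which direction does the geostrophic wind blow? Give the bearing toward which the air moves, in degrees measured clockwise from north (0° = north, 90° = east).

The pressure-gradient force points toward the north (bearing 000°).
Geostrophic balance: in the Northern Hemisphere the Coriolis force deflects motion to the right, so the geostrophic wind blows 90° to the right of the pressure-gradient force (low pressure on the left).
Rotating 000° by 90° clockwise gives 090° — the wind blows toward the east.

090°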